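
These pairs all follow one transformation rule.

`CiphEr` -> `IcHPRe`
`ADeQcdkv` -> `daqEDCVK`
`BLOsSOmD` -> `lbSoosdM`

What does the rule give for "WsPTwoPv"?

SwtpOWVp

Each output is the input with this applied: swap each adjacent pair of characters (1↔2, 3↔4, ...), then flip the case of every letter.
For "WsPTwoPv", step one produces "sWTPowvP"; step two turns that into "SwtpOWVp".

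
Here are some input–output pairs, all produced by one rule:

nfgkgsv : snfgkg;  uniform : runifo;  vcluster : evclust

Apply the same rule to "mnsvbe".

bmnsv

The rule is to delete the last character, then move the last character to the front.
For "mnsvbe", step one produces "mnsvb"; step two turns that into "bmnsv".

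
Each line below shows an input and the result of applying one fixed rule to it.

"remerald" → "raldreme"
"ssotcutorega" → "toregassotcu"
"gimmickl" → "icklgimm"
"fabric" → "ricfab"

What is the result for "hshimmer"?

Rule — swap the front and back halves of the string.
Applying that to "hshimmer" gives "mmerhshi".

mmerhshi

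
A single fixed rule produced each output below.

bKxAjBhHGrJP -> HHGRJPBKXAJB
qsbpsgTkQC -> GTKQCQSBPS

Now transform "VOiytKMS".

The rule is to swap the front and back halves of the string, then convert every letter to uppercase.
Starting from "VOiytKMS": after the first operation, "tKMSVOiy"; after the second, "TKMSVOIY".

TKMSVOIY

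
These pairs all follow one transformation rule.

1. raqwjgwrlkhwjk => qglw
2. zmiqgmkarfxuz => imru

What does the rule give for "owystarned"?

yae

The rule is to keep one character in every 3, starting at position 3 (positions 3rd, 6th, 9th, ...).
"owystarned" → "yae".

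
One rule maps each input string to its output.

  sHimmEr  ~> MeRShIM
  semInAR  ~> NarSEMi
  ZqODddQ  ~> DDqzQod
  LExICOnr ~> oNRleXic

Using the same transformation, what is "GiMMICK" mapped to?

ickgImm

What's happening: flip the case of every letter, then move the last 3 characters to the front (rotate right by 3).
"GiMMICK" → "gImmick" → "ickgImm".
(Check on "semInAR": → "SEMiNar" → "NarSEMi" ✓)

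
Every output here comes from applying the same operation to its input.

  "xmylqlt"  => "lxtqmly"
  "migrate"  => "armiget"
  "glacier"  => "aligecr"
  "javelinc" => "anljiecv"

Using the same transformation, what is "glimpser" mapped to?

erpmligs

The rule is to sort the characters into reverse alphabetical order, then swap the first and last characters.
Working it through for "glimpser": intermediate "srpmlige", final "erpmligs".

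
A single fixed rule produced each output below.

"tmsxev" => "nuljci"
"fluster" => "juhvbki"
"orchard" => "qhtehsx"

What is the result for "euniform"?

ehcukdyv

What's happening: shift every letter 10 places backward in the alphabet (wrapping around), then move the last 3 characters to the front (rotate right by 3).
Working it through for "euniform": intermediate "ukdyvehc", final "ehcukdyv".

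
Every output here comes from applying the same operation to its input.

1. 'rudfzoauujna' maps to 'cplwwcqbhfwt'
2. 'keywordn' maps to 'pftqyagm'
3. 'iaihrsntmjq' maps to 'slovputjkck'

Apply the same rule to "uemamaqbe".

gdscocogw

Looking at the pairs, the operation is to shift every letter 2 places forward in the alphabet (wrapping around), then reverse the string.
Starting from "uemamaqbe": after the first operation, "wgococsdg"; after the second, "gdscocogw".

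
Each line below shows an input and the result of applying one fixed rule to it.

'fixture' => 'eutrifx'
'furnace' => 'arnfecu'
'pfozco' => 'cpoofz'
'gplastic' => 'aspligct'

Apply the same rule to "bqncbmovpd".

bqponmdcbv

In each case the input is transformed by: sort the characters into reverse alphabetical order, then swap the first and last characters.
Starting from "bqncbmovpd": after the first operation, "vqponmdcbb"; after the second, "bqponmdcbv".
(Check on "furnace": → "urnfeca" → "arnfecu" ✓)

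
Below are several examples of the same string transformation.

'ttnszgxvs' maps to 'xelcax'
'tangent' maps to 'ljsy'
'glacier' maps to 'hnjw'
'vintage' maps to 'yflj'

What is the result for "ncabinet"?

gnsjy

The transformation: shift every letter 5 places forward in the alphabet (wrapping around), then delete the first 3 characters.
For "ncabinet", step one produces "shfgnsjy"; step two turns that into "gnsjy".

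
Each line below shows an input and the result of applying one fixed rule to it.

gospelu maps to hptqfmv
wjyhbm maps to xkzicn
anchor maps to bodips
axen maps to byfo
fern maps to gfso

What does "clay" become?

Looking at the pairs, the operation is to shift every letter 1 place forward in the alphabet (wrapping around).
Doing the same to "clay": "dmbz".

dmbz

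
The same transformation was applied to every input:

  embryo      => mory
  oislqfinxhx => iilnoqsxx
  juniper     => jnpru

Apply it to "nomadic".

The rule is to sort the characters into alphabetical order, then delete the first 2 characters.
On "nomadic": the first step gives "acdimno", and the second then gives "dimno".

dimno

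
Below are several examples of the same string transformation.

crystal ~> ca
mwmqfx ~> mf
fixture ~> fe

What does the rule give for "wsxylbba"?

Looking at the pairs, the operation is to sort the characters into reverse alphabetical order, then keep only the last 2 characters.
For "wsxylbba" the result is "ba".

ba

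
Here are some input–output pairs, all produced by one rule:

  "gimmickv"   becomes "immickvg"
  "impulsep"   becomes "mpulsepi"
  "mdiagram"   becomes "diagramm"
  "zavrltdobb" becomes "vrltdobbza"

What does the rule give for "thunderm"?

In each case the input is transformed by: move the last 3 characters to the front (rotate right by 3), then swap the front and back halves of the string.
On "thunderm": the first step gives "ermthund", and the second then gives "hundermt".

hundermt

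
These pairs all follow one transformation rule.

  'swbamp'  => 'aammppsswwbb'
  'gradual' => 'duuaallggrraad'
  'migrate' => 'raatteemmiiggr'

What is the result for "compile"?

Looking at the pairs, the operation is to double every character, then swap the front and back halves of the string.
Starting from "compile": after the first operation, "ccoommppiillee"; after the second, "piilleeccoommp".

piilleeccoommp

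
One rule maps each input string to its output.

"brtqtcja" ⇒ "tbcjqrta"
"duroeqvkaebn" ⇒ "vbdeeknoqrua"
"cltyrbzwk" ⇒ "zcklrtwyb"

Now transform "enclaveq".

vceelnqa

Rule — sort the characters into alphabetical order, then swap the first and last characters.
Starting from "enclaveq": after the first operation, "aceelnqv"; after the second, "vceelnqa".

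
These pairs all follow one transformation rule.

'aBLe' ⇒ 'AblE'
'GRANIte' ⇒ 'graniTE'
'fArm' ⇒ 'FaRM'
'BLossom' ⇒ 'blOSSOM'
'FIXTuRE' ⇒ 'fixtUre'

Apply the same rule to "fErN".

Looking at the pairs, the operation is to flip the case of every letter.
Doing the same to "fErN": "FeRn".

FeRn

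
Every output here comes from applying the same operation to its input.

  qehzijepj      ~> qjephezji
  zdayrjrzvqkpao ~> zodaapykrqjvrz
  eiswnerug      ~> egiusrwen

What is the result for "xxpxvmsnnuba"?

xaxbpuxnvnms

Rule — take characters alternately from the front and the back (1st, last, 2nd, 2nd-last, ...).
For "xxpxvmsnnuba" the result is "xaxbpuxnvnms".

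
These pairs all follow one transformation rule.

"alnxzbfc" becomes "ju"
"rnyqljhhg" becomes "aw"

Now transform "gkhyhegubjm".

Each output is the input with this applied: shift every letter 9 places forward in the alphabet (wrapping around), then keep only the first 2 characters.
"gkhyhegubjm" → "ptqhqnpdksv" → "pt".

pt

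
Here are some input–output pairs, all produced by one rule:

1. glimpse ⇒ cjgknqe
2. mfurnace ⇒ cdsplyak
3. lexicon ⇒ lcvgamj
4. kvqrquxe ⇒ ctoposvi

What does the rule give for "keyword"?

bcwumpi

Each output is the input with this applied: shift every letter 2 places backward in the alphabet (wrapping around), then swap the first and last characters.
Working it through for "keyword": intermediate "icwumpb", final "bcwumpi".
(Check on "glimpse": → "ejgknqc" → "cjgknqe" ✓)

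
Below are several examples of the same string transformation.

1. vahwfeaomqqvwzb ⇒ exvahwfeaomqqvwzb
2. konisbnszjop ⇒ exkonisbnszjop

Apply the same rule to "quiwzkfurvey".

exquiwzkfurvey

What's happening: prepend "ex".
Applying that to "quiwzkfurvey" gives "exquiwzkfurvey".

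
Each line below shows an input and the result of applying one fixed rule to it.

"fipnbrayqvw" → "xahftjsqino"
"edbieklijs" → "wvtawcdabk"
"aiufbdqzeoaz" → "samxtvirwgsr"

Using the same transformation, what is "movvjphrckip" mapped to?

egnnbhzjucah

Looking at the pairs, the operation is to shift every letter 8 places backward in the alphabet (wrapping around).
"movvjphrckip" → "egnnbhzjucah".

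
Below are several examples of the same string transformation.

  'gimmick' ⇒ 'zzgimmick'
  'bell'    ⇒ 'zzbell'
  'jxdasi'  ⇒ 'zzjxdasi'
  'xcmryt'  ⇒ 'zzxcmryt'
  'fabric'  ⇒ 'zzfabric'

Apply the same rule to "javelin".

zzjavelin

Rule — prepend "zz".
Applying that to "javelin" gives "zzjavelin".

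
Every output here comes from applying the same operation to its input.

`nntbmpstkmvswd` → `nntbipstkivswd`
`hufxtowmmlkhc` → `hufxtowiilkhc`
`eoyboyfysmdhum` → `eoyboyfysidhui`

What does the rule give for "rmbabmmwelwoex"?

In each case the input is transformed by: replace every "m" with "i".
Applying that to "rmbabmmwelwoex" gives "ribabiiwelwoex".

ribabiiwelwoex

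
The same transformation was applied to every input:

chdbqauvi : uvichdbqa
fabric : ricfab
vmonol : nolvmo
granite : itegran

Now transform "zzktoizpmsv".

msvzzktoizp

The rule is to move the last 3 characters to the front (rotate right by 3).
Applying that to "zzktoizpmsv" gives "msvzzktoizp".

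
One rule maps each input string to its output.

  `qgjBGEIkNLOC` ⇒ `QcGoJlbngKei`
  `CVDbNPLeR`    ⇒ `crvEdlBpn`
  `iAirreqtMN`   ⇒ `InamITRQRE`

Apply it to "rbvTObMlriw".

Looking at the pairs, the operation is to flip the case of every letter, then take characters alternately from the front and the back (1st, last, 2nd, 2nd-last, ...).
"rbvTObMlriw" → "RBVtoBmLRIW" → "RWBIVRtLomB".

RWBIVRtLomB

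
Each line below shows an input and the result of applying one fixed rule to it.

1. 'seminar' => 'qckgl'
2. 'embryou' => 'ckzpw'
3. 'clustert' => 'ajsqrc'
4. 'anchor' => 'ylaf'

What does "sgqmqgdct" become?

The rule is to delete the last 2 characters, then shift every letter 2 places backward in the alphabet (wrapping around).
Starting from "sgqmqgdct": after the first operation, "sgqmqgd"; after the second, "qeokoeb".

qeokoeb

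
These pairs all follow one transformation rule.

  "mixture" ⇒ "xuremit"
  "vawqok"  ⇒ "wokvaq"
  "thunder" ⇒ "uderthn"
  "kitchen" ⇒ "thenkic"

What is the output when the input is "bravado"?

aadobrv

The transformation: move the first 3 characters to the end (rotate left by 3), then swap the first and last characters.
"bravado" → "vadobra" → "aadobrv".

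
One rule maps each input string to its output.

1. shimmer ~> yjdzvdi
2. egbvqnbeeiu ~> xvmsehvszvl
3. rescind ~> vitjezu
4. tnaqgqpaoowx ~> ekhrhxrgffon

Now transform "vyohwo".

The transformation: swap each adjacent pair of characters (1↔2, 3↔4, ...), then shift every letter 9 places backward in the alphabet (wrapping around).
For "vyohwo", step one produces "yvhoow"; step two turns that into "pmyffn".

pmyffn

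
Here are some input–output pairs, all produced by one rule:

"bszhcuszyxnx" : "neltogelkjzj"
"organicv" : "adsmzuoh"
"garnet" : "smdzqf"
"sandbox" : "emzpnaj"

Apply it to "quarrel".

cgmddqx

In each case the input is transformed by: shift every letter 12 places forward in the alphabet (wrapping around).
"quarrel" → "cgmddqx".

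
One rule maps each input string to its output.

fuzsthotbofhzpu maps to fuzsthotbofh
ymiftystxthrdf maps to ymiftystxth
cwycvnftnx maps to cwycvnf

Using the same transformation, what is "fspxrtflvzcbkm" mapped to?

In each case the input is transformed by: delete the last 3 characters.
Applying that to "fspxrtflvzcbkm" gives "fspxrtflvzc".

fspxrtflvzc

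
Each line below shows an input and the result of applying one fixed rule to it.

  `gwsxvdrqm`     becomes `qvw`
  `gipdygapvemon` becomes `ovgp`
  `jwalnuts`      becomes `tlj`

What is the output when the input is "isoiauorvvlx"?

lras

In each case the input is transformed by: reverse the string, then keep one character in every 3, starting at position 2 (positions 2nd, 5th, 8th, ...).
"isoiauorvvlx" → "lras".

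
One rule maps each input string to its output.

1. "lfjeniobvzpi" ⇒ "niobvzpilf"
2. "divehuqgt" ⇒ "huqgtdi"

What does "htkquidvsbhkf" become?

In each case the input is transformed by: move the first 2 characters to the end (rotate left by 2), then delete the first 2 characters.
On "htkquidvsbhkf": the first step gives "kquidvsbhkfht", and the second then gives "uidvsbhkfht".

uidvsbhkfht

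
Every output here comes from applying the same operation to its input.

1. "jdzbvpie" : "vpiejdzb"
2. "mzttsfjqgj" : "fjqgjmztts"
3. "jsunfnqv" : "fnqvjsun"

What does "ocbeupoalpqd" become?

Each output is the input with this applied: swap the front and back halves of the string.
On "ocbeupoalpqd" that produces "oalpqdocbeup".

oalpqdocbeup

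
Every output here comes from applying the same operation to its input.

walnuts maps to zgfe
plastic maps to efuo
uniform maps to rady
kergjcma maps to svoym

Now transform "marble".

nxq

Each output is the input with this applied: delete the first 3 characters, then shift every letter 12 places forward in the alphabet (wrapping around).
"marble" → "ble" → "nxq".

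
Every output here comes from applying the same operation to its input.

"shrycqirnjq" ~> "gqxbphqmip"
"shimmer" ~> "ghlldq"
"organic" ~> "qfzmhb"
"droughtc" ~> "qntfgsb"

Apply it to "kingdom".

In each case the input is transformed by: delete the first character, then shift every letter 1 place backward in the alphabet (wrapping around).
On "kingdom" that produces "hmfcnl".

hmfcnl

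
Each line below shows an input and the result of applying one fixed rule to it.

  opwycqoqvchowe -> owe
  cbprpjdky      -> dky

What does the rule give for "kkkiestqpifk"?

The transformation: keep only the last 3 characters.
For "kkkiestqpifk" the result is "ifk".

ifk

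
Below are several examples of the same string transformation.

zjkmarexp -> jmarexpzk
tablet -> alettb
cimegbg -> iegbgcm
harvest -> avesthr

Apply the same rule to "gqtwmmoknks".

The transformation: move the first 2 characters to the end (rotate left by 2), then swap the first and last characters.
For "gqtwmmoknks" the result is "qwmmoknksgt".

qwmmoknksgt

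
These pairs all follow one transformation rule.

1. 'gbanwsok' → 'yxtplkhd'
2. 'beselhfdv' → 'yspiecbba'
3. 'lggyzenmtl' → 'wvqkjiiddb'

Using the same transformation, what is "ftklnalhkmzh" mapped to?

The pattern: shift every letter 3 places backward in the alphabet (wrapping around), then sort the characters into reverse alphabetical order.
Working it through for "ftklnalhkmzh": intermediate "cqhikxiehjwe", final "xwqkjiihheec".

xwqkjiihheec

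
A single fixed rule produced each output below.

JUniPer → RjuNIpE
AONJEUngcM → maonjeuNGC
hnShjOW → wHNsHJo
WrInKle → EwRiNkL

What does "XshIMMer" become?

Rule — move the last character to the front, then flip the case of every letter.
For "XshIMMer", step one produces "rXshIMMe"; step two turns that into "RxSHimmE".

RxSHimmE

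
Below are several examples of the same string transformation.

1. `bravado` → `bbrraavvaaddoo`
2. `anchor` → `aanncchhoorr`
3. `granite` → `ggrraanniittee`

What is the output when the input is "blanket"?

Each output is the input with this applied: double every character.
Doing the same to "blanket": "bbllaannkkeett".

bbllaannkkeett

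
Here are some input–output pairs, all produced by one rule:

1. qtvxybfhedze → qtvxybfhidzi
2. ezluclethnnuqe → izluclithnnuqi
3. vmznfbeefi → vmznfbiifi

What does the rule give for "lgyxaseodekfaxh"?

Each output is the input with this applied: replace every "e" with "i".
Applying that to "lgyxaseodekfaxh" gives "lgyxasiodikfaxh".

lgyxasiodikfaxh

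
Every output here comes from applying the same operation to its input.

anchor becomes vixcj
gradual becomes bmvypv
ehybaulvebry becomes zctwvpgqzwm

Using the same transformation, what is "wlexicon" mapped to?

Looking at the pairs, the operation is to delete the last character, then shift every letter 5 places backward in the alphabet (wrapping around).
"wlexicon" → "rgzsdxj".

rgzsdxj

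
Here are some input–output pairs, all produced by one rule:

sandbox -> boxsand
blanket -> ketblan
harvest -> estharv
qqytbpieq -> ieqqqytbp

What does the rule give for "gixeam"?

Each output is the input with this applied: move the last 3 characters to the front (rotate right by 3).
So "gixeam" becomes "eamgix".

eamgix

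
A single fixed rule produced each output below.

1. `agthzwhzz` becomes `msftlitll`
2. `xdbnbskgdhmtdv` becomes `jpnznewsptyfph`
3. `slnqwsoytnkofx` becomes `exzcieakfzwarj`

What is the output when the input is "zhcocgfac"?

Looking at the pairs, the operation is to shift every letter 12 places forward in the alphabet (wrapping around).
On "zhcocgfac" that produces "ltoaosrmo".

ltoaosrmo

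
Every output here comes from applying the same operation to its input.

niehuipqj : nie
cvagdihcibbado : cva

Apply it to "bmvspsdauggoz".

In each case the input is transformed by: keep only the first 3 characters.
So "bmvspsdauggoz" becomes "bmv".

bmv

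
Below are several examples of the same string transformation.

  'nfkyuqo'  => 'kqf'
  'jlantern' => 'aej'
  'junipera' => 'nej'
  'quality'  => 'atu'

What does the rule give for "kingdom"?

noi

What's happening: move the first 2 characters to the end (rotate left by 2), then keep one character in every 3, starting at position 1 (positions 1st, 4th, 7th, ...).
For "kingdom" the result is "noi".
(Check on "jlantern": → "anternjl" → "aej" ✓)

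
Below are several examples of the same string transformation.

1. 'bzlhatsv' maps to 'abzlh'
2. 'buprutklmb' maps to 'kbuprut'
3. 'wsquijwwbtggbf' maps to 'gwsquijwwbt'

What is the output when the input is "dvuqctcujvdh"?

jdvuqctcu

Looking at the pairs, the operation is to delete the last 3 characters, then move the last character to the front.
Applying both steps to "dvuqctcujvdh": "dvuqctcuj", then "jdvuqctcu".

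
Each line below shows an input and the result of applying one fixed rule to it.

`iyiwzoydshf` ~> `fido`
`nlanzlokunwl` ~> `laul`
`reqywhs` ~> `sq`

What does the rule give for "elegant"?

Rule — take characters alternately from the front and the back (1st, last, 2nd, 2nd-last, ...), then keep one character in every 3, starting at position 2 (positions 2nd, 5th, 8th, ...).
Working it through for "elegant": intermediate "etlneag", final "te".

te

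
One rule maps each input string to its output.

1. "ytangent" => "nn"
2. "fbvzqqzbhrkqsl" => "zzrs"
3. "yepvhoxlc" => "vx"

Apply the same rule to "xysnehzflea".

nze

The transformation: delete the first character, then keep one character in every 3, starting at position 3 (positions 3rd, 6th, 9th, ...).
For "xysnehzflea", step one produces "ysnehzflea"; step two turns that into "nze".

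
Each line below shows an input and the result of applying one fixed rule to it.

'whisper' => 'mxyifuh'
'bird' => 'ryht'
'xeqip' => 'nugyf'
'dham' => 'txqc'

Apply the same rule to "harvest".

The rule is to shift every letter 10 places backward in the alphabet (wrapping around).
Doing the same to "harvest": "xqhluij".

xqhluij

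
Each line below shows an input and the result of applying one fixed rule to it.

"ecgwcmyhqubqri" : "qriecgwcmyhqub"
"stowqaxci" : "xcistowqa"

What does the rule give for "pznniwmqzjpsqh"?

sqhpznniwmqzjp

Each output is the input with this applied: move the last 3 characters to the front (rotate right by 3).
Applying that to "pznniwmqzjpsqh" gives "sqhpznniwmqzjp".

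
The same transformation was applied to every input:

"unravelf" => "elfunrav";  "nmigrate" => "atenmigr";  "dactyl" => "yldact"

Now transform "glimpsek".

What's happening: move the first character to the end, then swap the front and back halves of the string.
"glimpsek" → "limpsekg" → "sekglimp".

sekglimp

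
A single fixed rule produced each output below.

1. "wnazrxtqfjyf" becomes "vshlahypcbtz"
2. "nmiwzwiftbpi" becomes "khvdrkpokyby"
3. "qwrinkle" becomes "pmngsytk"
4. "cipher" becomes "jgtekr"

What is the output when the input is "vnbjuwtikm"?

What's happening: swap the front and back halves of the string, then shift every letter 2 places forward in the alphabet (wrapping around).
"vnbjuwtikm" → "wtikmvnbju" → "yvkmoxpdlw".

yvkmoxpdlw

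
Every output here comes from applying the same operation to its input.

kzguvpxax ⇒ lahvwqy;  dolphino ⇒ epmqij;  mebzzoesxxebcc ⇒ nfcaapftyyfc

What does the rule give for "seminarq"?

Rule — delete the last 2 characters, then shift every letter 1 place forward in the alphabet (wrapping around).
So "seminarq" becomes "tfnjob".

tfnjob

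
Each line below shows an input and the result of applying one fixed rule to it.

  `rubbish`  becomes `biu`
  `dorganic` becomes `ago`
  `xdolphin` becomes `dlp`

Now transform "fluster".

eru

Rule — sort the characters into alphabetical order, then keep one character in every 3, starting at position 1 (positions 1st, 4th, 7th, ...).
Starting from "fluster": after the first operation, "eflrstu"; after the second, "eru".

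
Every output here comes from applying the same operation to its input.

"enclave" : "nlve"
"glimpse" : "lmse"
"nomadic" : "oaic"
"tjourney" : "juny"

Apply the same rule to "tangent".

agnt

The transformation: swap each adjacent pair of characters (1↔2, 3↔4, ...), then keep every other character starting from the first (positions 1st, 3rd, 5th, ...).
So "tangent" becomes "agnt".
(Check on "glimpse": → "lgmispe" → "lmse" ✓)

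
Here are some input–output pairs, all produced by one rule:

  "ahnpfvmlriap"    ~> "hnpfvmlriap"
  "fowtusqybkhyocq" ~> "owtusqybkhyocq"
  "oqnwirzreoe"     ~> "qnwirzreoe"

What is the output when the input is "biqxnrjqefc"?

iqxnrjqefc

The rule is to delete the first character.
On "biqxnrjqefc" that produces "iqxnrjqefc".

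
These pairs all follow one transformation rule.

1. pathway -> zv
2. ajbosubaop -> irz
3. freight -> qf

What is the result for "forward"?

The rule is to shift every letter 1 place backward in the alphabet (wrapping around), then keep one character in every 3, starting at position 2 (positions 2nd, 5th, 8th, ...).
"forward" → "enqvzqc" → "nz".

nz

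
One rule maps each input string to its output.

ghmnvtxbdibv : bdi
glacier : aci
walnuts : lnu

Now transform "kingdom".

ngd

Each output is the input with this applied: delete the last 2 characters, then keep only the last 3 characters.
Doing the same to "kingdom": "ngd".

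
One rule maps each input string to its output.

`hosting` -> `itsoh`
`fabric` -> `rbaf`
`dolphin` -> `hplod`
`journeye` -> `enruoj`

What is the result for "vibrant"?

arbiv

The rule is to reverse the string, then delete the first 2 characters.
"vibrant" → "tnarbiv" → "arbiv".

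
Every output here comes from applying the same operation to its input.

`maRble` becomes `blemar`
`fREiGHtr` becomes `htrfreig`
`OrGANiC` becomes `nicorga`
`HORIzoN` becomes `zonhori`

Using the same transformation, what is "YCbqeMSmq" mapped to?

smqycbqem

Rule — move the last 3 characters to the front (rotate right by 3), then convert every letter to lowercase.
Starting from "YCbqeMSmq": after the first operation, "SmqYCbqeM"; after the second, "smqycbqem".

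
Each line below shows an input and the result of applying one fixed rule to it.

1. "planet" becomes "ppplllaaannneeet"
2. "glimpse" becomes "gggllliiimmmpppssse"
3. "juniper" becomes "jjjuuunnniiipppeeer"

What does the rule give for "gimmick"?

gggiiimmmmmmiiiccck

Rule — repeat every character 3 times, then delete the last 2 characters.
Applying both steps to "gimmick": "gggiiimmmmmmiiiccckkk", then "gggiiimmmmmmiiiccck".
(Check on "glimpse": → "gggllliiimmmpppssseee" → "gggllliiimmmpppssse" ✓)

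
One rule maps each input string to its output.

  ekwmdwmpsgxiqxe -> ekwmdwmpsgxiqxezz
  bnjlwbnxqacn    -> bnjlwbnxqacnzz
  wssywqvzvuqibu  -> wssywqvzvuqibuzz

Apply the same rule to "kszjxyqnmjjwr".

The rule is to append "zz".
"kszjxyqnmjjwr" → "kszjxyqnmjjwrzz".

kszjxyqnmjjwrzz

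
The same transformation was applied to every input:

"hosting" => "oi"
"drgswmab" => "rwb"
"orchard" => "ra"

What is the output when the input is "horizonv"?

ozv

The pattern: keep one character in every 3, starting at position 2 (positions 2nd, 5th, 8th, ...).
Applying that to "horizonv" gives "ozv".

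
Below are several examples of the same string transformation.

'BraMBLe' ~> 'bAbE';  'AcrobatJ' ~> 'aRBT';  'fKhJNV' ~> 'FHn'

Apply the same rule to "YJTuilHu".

Rule — flip the case of every letter, then keep every other character starting from the first (positions 1st, 3rd, 5th, ...).
Starting from "YJTuilHu": after the first operation, "yjtUILhU"; after the second, "ytIh".

ytIh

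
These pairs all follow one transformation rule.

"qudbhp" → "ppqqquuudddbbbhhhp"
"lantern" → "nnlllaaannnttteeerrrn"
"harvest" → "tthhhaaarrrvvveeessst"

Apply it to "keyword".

ddkkkeeeyyywwwooorrrd

In each case the input is transformed by: repeat every character 3 times, then move the last 2 characters to the front (rotate right by 2).
Applying both steps to "keyword": "kkkeeeyyywwwooorrrddd", then "ddkkkeeeyyywwwooorrrd".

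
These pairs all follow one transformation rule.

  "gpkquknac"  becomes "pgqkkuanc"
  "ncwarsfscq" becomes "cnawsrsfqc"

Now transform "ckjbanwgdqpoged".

Rule — swap each adjacent pair of characters (1↔2, 3↔4, ...).
"ckjbanwgdqpoged" → "kcbjnagwqdopegd".

kcbjnagwqdopegd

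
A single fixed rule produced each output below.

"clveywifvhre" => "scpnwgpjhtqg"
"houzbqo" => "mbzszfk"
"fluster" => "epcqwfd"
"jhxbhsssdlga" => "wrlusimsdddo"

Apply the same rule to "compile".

In each case the input is transformed by: shift every letter 11 places forward in the alphabet (wrapping around), then move the last 3 characters to the front (rotate right by 3).
Applying that to "compile" gives "twpnzxa".

twpnzxa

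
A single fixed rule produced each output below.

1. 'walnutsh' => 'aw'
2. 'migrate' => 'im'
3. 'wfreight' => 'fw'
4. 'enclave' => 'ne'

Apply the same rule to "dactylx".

The rule is to swap each adjacent pair of characters (1↔2, 3↔4, ...), then keep only the first 2 characters.
Starting from "dactylx": after the first operation, "adtclyx"; after the second, "ad".

ad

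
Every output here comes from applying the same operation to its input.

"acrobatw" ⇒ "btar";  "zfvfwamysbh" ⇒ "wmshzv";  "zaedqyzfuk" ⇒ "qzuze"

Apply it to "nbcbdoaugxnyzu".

dagnznc

In each case the input is transformed by: keep every other character starting from the first (positions 1st, 3rd, 5th, ...), then move the first 2 characters to the end (rotate left by 2).
On "nbcbdoaugxnyzu": the first step gives "ncdagnz", and the second then gives "dagnznc".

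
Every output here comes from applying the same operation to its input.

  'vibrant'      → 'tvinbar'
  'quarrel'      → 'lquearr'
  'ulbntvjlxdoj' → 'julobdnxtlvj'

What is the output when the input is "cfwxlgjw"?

wcfjwgxl

In each case the input is transformed by: swap the first and last characters, then take characters alternately from the front and the back (1st, last, 2nd, 2nd-last, ...).
"cfwxlgjw" → "wfwxlgjc" → "wcfjwgxl".
(Check on "quarrel": → "luarreq" → "lquearr" ✓)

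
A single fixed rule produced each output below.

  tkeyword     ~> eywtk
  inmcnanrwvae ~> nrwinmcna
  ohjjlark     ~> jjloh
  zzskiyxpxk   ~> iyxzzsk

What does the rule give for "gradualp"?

Looking at the pairs, the operation is to delete the last 3 characters, then move the last 3 characters to the front (rotate right by 3).
Starting from "gradualp": after the first operation, "gradu"; after the second, "adugr".

adugr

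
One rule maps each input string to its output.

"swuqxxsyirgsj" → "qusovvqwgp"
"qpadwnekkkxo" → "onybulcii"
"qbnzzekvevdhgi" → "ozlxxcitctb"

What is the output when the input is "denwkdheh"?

Each output is the input with this applied: shift every letter 2 places backward in the alphabet (wrapping around), then delete the last 3 characters.
Working it through for "denwkdheh": intermediate "bcluibfcf", final "bcluib".

bcluib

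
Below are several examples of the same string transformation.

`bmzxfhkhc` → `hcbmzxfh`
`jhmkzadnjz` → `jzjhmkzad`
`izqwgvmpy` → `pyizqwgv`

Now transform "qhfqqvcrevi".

Looking at the pairs, the operation is to move the last 2 characters to the front (rotate right by 2), then delete the last character.
Starting from "qhfqqvcrevi": after the first operation, "viqhfqqvcre"; after the second, "viqhfqqvcr".

viqhfqqvcr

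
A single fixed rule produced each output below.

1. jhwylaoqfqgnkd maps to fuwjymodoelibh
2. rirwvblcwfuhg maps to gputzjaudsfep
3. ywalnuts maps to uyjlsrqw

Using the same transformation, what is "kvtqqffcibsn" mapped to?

Rule — move the first character to the end, then shift every letter 2 places backward in the alphabet (wrapping around).
Starting from "kvtqqffcibsn": after the first operation, "vtqqffcibsnk"; after the second, "trooddagzqli".

trooddagzqli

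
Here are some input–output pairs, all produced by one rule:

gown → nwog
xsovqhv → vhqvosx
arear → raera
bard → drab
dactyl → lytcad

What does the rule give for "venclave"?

evalcnev

The transformation: reverse the string.
For "venclave" the result is "evalcnev".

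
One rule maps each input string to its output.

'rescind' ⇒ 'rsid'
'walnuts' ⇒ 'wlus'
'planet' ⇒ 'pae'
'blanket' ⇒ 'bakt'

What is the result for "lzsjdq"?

lsd

The transformation: keep every other character starting from the first (positions 1st, 3rd, 5th, ...).
For "lzsjdq" the result is "lsd".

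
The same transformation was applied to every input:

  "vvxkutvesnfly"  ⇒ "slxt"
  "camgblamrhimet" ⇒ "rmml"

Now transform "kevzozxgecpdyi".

The transformation: keep one character in every 3, starting at position 3 (positions 3rd, 6th, 9th, ...), then move the last 2 characters to the front (rotate right by 2).
On "kevzozxgecpdyi": the first step gives "vzed", and the second then gives "edvz".

edvz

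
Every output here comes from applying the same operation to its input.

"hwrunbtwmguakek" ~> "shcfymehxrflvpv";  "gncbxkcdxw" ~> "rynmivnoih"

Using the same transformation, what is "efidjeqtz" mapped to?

pqtoupbek

Looking at the pairs, the operation is to shift every letter 11 places forward in the alphabet (wrapping around).
So "efidjeqtz" becomes "pqtoupbek".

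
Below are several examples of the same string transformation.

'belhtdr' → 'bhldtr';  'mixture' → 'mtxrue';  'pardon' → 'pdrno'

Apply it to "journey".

In each case the input is transformed by: swap each adjacent pair of characters (1↔2, 3↔4, ...), then delete the first character.
"journey" → "ojrueny" → "jrueny".

jrueny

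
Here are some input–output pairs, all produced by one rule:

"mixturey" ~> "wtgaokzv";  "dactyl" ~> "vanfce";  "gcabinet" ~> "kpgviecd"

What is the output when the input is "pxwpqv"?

Looking at the pairs, the operation is to shift every letter 2 places forward in the alphabet (wrapping around), then swap the front and back halves of the string.
Applying both steps to "pxwpqv": "rzyrsx", then "rsxrzy".

rsxrzy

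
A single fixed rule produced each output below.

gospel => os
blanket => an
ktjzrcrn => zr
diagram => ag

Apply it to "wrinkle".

The transformation: move the last 3 characters to the front (rotate right by 3), then keep only the last 2 characters.
Applying both steps to "wrinkle": "klewrin", then "in".
(Check on "blanket": → "ketblan" → "an" ✓)

in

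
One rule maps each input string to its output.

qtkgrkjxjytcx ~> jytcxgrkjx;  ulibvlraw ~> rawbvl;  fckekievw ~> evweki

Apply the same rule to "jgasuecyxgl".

yxglsuec

Rule — delete the first 3 characters, then swap the front and back halves of the string.
On "jgasuecyxgl": the first step gives "suecyxgl", and the second then gives "yxglsuec".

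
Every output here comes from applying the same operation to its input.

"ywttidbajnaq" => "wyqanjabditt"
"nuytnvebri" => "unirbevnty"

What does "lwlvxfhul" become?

Rule — reverse the string, then move the last 2 characters to the front (rotate right by 2).
Working it through for "lwlvxfhul": intermediate "luhfxvlwl", final "wlluhfxvl".

wlluhfxvl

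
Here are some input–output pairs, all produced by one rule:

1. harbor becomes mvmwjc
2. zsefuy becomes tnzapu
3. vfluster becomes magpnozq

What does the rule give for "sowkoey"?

tjrfjzn

What's happening: shift every letter 5 places backward in the alphabet (wrapping around), then swap the first and last characters.
"sowkoey" → "njrfjzt" → "tjrfjzn".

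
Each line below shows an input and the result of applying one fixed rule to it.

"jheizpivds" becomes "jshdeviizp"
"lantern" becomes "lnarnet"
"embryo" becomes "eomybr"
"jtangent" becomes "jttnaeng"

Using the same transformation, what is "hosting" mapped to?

hgonsit

In each case the input is transformed by: take characters alternately from the front and the back (1st, last, 2nd, 2nd-last, ...).
Doing the same to "hosting": "hgonsit".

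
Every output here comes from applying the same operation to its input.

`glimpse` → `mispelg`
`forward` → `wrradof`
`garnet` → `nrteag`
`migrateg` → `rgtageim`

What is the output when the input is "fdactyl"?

caytldf

Each output is the input with this applied: swap each adjacent pair of characters (1↔2, 3↔4, ...), then move the first 2 characters to the end (rotate left by 2).
Applying both steps to "fdactyl": "dfcaytl", then "caytldf".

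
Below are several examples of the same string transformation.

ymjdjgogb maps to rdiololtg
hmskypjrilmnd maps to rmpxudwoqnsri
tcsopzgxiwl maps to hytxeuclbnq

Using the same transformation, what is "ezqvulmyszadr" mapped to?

ejavqzdrexifw

The transformation: swap each adjacent pair of characters (1↔2, 3↔4, ...), then shift every letter 5 places forward in the alphabet (wrapping around).
Applying both steps to "ezqvulmyszadr": "zevqluymzsdar", then "ejavqzdrexifw".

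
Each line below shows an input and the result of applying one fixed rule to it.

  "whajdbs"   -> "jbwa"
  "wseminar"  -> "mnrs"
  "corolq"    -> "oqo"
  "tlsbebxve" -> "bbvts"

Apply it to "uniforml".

What's happening: move the first 3 characters to the end (rotate left by 3), then keep every other character starting from the first (positions 1st, 3rd, 5th, ...).
Doing the same to "uniforml": "frln".

frln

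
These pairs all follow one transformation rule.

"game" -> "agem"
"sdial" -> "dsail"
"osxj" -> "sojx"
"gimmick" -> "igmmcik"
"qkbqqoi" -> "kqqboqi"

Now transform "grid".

The pattern: swap each adjacent pair of characters (1↔2, 3↔4, ...).
For "grid" the result is "rgdi".

rgdi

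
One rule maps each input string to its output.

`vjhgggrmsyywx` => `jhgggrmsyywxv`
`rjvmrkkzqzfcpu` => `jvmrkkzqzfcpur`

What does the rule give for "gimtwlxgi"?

imtwlxgig

The pattern: move the first character to the end.
On "gimtwlxgi" that produces "imtwlxgig".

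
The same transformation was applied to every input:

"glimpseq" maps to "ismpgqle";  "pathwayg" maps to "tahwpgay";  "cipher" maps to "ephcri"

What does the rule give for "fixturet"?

In each case the input is transformed by: take characters alternately from the front and the back (1st, last, 2nd, 2nd-last, ...), then swap the front and back halves of the string.
Starting from "fixturet": after the first operation, "ftiexrtu"; after the second, "xrtuftie".

xrtuftie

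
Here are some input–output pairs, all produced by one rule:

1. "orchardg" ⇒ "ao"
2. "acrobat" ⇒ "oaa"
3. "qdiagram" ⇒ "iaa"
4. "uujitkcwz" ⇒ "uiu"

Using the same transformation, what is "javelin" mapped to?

The transformation: move the first character to the end, then keep only the vowels.
Doing the same to "javelin": "aei".

aei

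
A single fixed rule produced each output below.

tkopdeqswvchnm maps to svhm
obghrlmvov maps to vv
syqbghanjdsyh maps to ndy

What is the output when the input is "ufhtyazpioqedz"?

Each output is the input with this applied: keep every other character starting from the second (positions 2nd, 4th, 6th, ...), then delete the first 3 characters.
Starting from "ufhtyazpioqedz": after the first operation, "ftapoez"; after the second, "poez".

poez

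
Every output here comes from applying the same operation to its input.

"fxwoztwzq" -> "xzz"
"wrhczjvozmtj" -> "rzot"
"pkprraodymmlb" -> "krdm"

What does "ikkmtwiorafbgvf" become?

The pattern: keep one character in every 3, starting at position 2 (positions 2nd, 5th, 8th, ...).
On "ikkmtwiorafbgvf" that produces "ktofv".

ktofv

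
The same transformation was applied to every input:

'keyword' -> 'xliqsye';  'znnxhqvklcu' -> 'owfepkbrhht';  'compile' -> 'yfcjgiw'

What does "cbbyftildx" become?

rxfcnzsvvw

The transformation: shift every letter 6 places backward in the alphabet (wrapping around), then reverse the string.
Doing the same to "cbbyftildx": "rxfcnzsvvw".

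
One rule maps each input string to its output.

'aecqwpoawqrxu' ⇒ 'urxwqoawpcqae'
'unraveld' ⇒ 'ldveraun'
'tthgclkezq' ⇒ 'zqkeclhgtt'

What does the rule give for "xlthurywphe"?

ephywurthxl

The transformation: swap each adjacent pair of characters (1↔2, 3↔4, ...), then reverse the string.
Working it through for "xlthurywphe": intermediate "lxhtruwyhpe", final "ephywurthxl".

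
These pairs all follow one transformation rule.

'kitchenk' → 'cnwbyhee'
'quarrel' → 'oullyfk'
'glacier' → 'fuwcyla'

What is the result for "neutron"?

yonlihh

In each case the input is transformed by: shift every letter 6 places backward in the alphabet (wrapping around), then move the first character to the end.
Working it through for "neutron": intermediate "hyonlih", final "yonlihh".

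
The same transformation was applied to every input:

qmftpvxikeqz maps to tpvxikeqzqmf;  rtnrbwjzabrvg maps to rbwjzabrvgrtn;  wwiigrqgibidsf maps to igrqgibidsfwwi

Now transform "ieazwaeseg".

The transformation: move the first 3 characters to the end (rotate left by 3).
On "ieazwaeseg" that produces "zwaesegiea".

zwaesegiea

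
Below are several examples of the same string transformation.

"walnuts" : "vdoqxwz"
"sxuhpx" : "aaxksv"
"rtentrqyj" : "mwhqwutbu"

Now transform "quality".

bxdolwt

What's happening: swap the first and last characters, then shift every letter 3 places forward in the alphabet (wrapping around).
For "quality" the result is "bxdolwt".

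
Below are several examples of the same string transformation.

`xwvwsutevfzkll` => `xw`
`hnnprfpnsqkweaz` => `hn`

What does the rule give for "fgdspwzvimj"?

In each case the input is transformed by: keep only the first 2 characters.
On "fgdspwzvimj" that produces "fg".

fg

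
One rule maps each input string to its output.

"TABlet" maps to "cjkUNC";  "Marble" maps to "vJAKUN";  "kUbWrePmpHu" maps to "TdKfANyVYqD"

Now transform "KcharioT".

The transformation: flip the case of every letter, then shift every letter 9 places forward in the alphabet (wrapping around).
Applying both steps to "KcharioT": "kCHARIOt", then "tLQJARXc".
(Check on "kUbWrePmpHu": → "KuBwREpMPhU" → "TdKfANyVYqD" ✓)

tLQJARXc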